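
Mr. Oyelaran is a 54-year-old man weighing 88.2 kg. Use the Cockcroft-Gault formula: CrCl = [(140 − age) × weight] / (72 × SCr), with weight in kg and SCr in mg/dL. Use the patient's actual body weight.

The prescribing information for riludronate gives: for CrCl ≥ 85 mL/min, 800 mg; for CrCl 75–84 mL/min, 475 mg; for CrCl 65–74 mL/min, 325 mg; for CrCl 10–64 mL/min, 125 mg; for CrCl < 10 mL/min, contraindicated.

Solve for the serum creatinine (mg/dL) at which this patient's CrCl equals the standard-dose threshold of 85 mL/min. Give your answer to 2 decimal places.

Standard dose requires CrCl ≥ 85 mL/min.
Set (140 − 54) × 88.2 / (72 × SCr) = 85
SCr = (140 − 54) × 88.2 / (72 × 85) = 1.239 mg/dL

1.24 mg/dL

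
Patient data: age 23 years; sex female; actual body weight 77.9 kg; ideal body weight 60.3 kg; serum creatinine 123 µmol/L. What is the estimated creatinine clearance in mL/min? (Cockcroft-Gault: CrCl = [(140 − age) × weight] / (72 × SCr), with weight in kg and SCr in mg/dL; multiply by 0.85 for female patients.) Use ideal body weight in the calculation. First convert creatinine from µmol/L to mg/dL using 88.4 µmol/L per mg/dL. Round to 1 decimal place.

59.9 mL/min

SCr = 123 / 88.4 = 1.391 mg/dL
CrCl = (140 − 23) × 60.3 / (72 × 1.391) × 0.85 = 7055.1 / 100.15 × 0.85 ≈ 59.9 mL/min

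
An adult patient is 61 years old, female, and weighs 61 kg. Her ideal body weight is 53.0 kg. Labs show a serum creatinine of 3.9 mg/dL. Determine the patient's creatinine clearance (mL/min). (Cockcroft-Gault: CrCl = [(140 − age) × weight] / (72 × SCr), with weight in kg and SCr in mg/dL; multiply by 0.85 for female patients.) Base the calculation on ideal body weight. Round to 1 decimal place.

12.7 mL/min

CrCl = (140 − 61) × 53 / (72 × 3.9) × 0.85 = 4187.0 / 280.80 × 0.85 ≈ 12.7 mL/min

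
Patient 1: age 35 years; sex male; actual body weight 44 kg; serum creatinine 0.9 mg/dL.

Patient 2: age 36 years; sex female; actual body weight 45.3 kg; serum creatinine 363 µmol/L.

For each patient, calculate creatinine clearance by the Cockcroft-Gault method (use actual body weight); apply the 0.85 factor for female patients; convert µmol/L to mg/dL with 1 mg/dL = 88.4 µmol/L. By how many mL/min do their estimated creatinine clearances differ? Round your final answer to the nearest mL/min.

Patient 1: CrCl = (140 − 35) × 44 / (72 × 0.9) = 4620.0 / 64.80 ≈ 71.3 mL/min
Patient 2: SCr = 363 / 88.4 = 4.106 mg/dL
Patient 2: CrCl = (140 − 36) × 45.3 / (72 × 4.106) × 0.85 = 4711.2 / 295.63 × 0.85 ≈ 13.5 mL/min
|71.3 − 13.5| = 57.8 mL/min

58 mL/min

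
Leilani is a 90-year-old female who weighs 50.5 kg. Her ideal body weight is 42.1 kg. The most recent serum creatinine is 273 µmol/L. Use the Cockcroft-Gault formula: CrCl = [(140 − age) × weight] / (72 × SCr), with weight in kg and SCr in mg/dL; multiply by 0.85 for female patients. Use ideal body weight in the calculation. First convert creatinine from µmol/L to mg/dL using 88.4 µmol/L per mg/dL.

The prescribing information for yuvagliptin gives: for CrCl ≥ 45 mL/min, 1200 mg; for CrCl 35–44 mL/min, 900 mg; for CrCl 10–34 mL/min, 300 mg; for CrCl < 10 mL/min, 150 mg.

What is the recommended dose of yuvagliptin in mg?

SCr = 273 / 88.4 = 3.088 mg/dL
CrCl = (140 − 90) × 42.1 / (72 × 3.088) × 0.85 = 2105.0 / 222.34 × 0.85 ≈ 8.0 mL/min
CrCl ≈ 8 mL/min → bracket < 10 mL/min.
Dose for this bracket: 150 mg.

150 mg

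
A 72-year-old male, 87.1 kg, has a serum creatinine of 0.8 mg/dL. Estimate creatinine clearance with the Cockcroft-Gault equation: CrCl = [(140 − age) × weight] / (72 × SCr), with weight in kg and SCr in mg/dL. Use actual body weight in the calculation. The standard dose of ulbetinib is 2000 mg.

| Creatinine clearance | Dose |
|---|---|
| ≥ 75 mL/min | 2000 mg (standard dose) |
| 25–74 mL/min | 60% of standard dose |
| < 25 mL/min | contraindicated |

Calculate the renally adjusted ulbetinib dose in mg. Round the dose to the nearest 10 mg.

2000 mg

CrCl = (140 − 72) × 87.1 / (72 × 0.8) = 5922.8 / 57.60 ≈ 102.8 mL/min
CrCl ≈ 103 mL/min → bracket ≥ 75 mL/min.
100% of 2000 mg = 2000 mg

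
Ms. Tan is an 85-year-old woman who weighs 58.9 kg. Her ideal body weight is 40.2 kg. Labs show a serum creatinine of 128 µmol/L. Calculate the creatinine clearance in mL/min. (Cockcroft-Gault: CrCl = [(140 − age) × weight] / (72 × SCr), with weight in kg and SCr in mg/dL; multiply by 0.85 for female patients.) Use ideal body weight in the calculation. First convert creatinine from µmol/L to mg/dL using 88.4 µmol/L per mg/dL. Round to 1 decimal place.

18.0 mL/min

SCr = 128 / 88.4 = 1.448 mg/dL
CrCl = (140 − 85) × 40.2 / (72 × 1.448) × 0.85 = 2211.0 / 104.26 × 0.85 ≈ 18.0 mL/min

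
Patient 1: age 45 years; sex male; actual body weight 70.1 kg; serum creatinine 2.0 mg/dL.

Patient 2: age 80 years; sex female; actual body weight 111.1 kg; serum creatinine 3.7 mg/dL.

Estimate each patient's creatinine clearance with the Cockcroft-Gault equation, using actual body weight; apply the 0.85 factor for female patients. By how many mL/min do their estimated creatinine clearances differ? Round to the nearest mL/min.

Patient 1: CrCl = (140 − 45) × 70.1 / (72 × 2) = 6659.5 / 144.00 ≈ 46.2 mL/min
Patient 2: CrCl = (140 − 80) × 111.1 / (72 × 3.7) × 0.85 = 6666.0 / 266.40 × 0.85 ≈ 21.3 mL/min
|46.2 − 21.3| = 24.9 mL/min

25 mL/min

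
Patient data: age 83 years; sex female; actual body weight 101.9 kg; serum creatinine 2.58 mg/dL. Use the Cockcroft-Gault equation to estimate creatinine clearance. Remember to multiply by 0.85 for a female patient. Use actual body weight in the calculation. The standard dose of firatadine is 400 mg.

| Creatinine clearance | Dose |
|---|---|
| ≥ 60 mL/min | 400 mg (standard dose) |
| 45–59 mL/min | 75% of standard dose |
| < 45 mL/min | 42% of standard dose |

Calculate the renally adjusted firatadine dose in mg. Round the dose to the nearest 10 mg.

CrCl = (140 − 83) × 101.9 / (72 × 2.58) × 0.85 = 5808.3 / 185.76 × 0.85 ≈ 26.6 mL/min
CrCl ≈ 27 mL/min → bracket < 45 mL/min.
42% of 400 mg = 168 mg → 170 mg

170 mg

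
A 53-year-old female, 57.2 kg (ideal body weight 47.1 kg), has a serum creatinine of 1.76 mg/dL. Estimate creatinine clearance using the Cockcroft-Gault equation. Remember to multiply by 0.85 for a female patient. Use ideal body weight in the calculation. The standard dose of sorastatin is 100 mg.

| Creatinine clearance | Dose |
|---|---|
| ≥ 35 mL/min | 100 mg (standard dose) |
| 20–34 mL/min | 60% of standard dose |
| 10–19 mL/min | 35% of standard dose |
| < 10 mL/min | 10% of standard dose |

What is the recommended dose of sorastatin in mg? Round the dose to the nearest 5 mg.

60 mg

CrCl = (140 − 53) × 47.1 / (72 × 1.76) × 0.85 = 4097.7 / 126.72 × 0.85 ≈ 27.5 mL/min
CrCl ≈ 27 mL/min → bracket 20–34 mL/min.
60% of 100 mg = 60 mg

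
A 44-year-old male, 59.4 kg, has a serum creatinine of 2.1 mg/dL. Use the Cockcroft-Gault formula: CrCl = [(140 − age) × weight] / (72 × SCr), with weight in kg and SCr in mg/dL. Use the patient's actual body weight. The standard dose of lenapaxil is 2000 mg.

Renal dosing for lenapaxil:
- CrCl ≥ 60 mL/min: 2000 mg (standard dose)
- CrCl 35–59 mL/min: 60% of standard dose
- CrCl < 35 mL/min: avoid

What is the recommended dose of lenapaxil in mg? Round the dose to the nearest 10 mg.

1200 mg

CrCl = (140 − 44) × 59.4 / (72 × 2.1) = 5702.4 / 151.20 ≈ 37.7 mL/min
CrCl ≈ 38 mL/min → bracket 35–59 mL/min.
60% of 2000 mg = 1200 mg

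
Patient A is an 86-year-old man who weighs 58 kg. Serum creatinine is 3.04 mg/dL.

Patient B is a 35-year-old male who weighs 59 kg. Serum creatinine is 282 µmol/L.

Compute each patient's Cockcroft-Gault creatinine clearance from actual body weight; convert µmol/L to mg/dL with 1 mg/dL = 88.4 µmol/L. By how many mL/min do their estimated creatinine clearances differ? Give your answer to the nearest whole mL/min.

13 mL/min

Patient A: CrCl = (140 − 86) × 58 / (72 × 3.04) = 3132.0 / 218.88 ≈ 14.3 mL/min
Patient B: SCr = 282 / 88.4 = 3.19 mg/dL
Patient B: CrCl = (140 − 35) × 59 / (72 × 3.19) = 6195.0 / 229.68 ≈ 27.0 mL/min
|14.3 − 27.0| = 12.7 mL/min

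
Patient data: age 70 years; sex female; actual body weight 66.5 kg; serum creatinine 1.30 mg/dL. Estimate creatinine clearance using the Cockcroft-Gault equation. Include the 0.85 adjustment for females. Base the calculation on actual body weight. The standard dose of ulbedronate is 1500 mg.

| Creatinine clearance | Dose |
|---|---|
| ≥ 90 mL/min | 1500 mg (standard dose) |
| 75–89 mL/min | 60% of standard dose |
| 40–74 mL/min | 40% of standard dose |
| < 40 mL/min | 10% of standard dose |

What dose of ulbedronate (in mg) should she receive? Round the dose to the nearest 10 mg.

600 mg

CrCl = (140 − 70) × 66.5 / (72 × 1.3) × 0.85 = 4655.0 / 93.60 × 0.85 ≈ 42.3 mL/min
CrCl ≈ 42 mL/min → bracket 40–74 mL/min.
40% of 1500 mg = 600 mg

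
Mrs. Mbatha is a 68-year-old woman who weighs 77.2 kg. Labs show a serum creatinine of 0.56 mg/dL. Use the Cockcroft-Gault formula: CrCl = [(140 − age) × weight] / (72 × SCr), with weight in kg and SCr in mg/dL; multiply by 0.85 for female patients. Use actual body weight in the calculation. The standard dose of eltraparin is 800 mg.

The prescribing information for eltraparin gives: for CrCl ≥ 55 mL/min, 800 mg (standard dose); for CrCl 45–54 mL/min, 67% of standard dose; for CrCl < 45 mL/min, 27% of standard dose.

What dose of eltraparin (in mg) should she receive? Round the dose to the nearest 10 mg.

CrCl = (140 − 68) × 77.2 / (72 × 0.56) × 0.85 = 5558.4 / 40.32 × 0.85 ≈ 117.2 mL/min
CrCl ≈ 117 mL/min → bracket ≥ 55 mL/min.
100% of 800 mg = 800 mg

800 mg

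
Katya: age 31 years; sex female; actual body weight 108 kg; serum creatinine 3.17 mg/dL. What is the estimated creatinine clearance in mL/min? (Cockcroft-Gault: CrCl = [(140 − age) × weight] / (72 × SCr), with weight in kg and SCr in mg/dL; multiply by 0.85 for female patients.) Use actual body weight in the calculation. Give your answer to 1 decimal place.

43.8 mL/min

CrCl = (140 − 31) × 108 / (72 × 3.17) × 0.85 = 11772.0 / 228.24 × 0.85 ≈ 43.8 mL/min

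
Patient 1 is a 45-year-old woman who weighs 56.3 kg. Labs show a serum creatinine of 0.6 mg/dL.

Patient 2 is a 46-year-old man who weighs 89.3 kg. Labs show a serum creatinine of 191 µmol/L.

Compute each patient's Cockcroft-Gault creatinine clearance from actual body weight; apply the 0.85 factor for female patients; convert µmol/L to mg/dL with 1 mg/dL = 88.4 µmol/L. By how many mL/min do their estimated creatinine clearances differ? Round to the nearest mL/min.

51 mL/min

Patient 1: CrCl = (140 − 45) × 56.3 / (72 × 0.6) × 0.85 = 5348.5 / 43.20 × 0.85 ≈ 105.2 mL/min
Patient 2: SCr = 191 / 88.4 = 2.161 mg/dL
Patient 2: CrCl = (140 − 46) × 89.3 / (72 × 2.161) = 8394.2 / 155.59 ≈ 54.0 mL/min
|105.2 − 54.0| = 51.2 mL/min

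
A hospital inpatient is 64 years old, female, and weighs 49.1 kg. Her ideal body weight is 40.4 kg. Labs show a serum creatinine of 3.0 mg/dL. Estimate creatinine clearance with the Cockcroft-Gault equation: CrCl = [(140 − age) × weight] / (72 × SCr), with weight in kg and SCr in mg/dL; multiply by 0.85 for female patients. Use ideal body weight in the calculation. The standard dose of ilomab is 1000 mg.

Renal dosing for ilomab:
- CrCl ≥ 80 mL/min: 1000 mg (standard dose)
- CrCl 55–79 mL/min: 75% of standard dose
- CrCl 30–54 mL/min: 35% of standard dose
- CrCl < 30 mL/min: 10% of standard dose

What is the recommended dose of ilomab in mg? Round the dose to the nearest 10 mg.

CrCl = (140 − 64) × 40.4 / (72 × 3) × 0.85 = 3070.4 / 216.00 × 0.85 ≈ 12.1 mL/min
CrCl ≈ 12 mL/min → bracket < 30 mL/min.
10% of 1000 mg = 100 mg

100 mg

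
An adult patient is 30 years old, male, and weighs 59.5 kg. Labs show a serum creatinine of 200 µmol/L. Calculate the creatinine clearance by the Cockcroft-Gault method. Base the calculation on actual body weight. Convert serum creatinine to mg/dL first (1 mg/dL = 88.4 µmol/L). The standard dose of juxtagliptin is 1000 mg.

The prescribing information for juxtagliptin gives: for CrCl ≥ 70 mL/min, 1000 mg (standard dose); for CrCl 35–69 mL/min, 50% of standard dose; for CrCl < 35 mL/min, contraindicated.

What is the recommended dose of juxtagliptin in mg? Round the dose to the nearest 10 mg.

500 mg

SCr = 200 / 88.4 = 2.262 mg/dL
CrCl = (140 − 30) × 59.5 / (72 × 2.262) = 6545.0 / 162.86 ≈ 40.2 mL/min
CrCl ≈ 40 mL/min → bracket 35–69 mL/min.
50% of 1000 mg = 500 mg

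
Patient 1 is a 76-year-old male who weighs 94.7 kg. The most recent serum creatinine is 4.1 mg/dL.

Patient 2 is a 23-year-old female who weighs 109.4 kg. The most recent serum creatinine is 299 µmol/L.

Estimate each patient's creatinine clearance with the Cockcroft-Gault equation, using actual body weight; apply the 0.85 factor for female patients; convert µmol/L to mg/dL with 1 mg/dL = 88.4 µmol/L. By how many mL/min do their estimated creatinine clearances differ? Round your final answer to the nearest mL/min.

Patient 1: CrCl = (140 − 76) × 94.7 / (72 × 4.1) = 6060.8 / 295.20 ≈ 20.5 mL/min
Patient 2: SCr = 299 / 88.4 = 3.382 mg/dL
Patient 2: CrCl = (140 − 23) × 109.4 / (72 × 3.382) × 0.85 = 12799.8 / 243.50 × 0.85 ≈ 44.7 mL/min
|20.5 − 44.7| = 24.2 mL/min

24 mL/min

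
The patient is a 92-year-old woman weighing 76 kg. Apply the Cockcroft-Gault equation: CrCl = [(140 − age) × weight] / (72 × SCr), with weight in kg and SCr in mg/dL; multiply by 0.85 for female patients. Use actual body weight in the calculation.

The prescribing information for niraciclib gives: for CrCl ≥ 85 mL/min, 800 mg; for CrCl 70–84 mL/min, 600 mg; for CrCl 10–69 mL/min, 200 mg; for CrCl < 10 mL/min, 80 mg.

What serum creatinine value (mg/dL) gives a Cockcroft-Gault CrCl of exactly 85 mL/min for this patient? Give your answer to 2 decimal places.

Standard dose requires CrCl ≥ 85 mL/min.
Set (140 − 92) × 76 × 0.85 / (72 × SCr) = 85
SCr = (140 − 92) × 76 × 0.85 / (72 × 85) = 0.507 mg/dL

0.51 mg/dL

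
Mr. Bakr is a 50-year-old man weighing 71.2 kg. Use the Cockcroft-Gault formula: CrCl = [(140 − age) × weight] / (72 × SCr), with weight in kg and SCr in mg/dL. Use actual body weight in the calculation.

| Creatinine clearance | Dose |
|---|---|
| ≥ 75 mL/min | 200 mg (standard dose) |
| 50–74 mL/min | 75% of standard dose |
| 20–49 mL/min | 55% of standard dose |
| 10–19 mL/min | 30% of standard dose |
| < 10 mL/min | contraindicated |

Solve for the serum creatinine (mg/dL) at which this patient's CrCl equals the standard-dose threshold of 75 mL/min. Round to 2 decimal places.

1.19 mg/dL

Standard dose requires CrCl ≥ 75 mL/min.
Set (140 − 50) × 71.2 / (72 × SCr) = 75
SCr = (140 − 50) × 71.2 / (72 × 75) = 1.187 mg/dL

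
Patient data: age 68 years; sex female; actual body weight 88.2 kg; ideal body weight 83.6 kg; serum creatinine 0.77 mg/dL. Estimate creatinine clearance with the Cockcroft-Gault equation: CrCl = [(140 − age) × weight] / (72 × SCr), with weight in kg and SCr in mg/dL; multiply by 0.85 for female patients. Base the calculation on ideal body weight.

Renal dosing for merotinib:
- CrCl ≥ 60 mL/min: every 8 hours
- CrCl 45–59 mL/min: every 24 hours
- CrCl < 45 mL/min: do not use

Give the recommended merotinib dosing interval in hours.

CrCl = (140 − 68) × 83.6 / (72 × 0.77) × 0.85 = 6019.2 / 55.44 × 0.85 ≈ 92.3 mL/min
CrCl ≈ 92 mL/min → bracket ≥ 60 mL/min → every 8 hours.

every 8 hours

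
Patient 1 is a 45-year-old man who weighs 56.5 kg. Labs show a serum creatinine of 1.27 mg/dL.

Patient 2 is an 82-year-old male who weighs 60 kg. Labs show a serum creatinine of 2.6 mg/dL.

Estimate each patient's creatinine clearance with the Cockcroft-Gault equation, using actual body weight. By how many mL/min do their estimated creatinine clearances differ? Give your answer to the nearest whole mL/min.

Patient 1: CrCl = (140 − 45) × 56.5 / (72 × 1.27) = 5367.5 / 91.44 ≈ 58.7 mL/min
Patient 2: CrCl = (140 − 82) × 60 / (72 × 2.6) = 3480.0 / 187.20 ≈ 18.6 mL/min
|58.7 − 18.6| = 40.1 mL/min

40 mL/min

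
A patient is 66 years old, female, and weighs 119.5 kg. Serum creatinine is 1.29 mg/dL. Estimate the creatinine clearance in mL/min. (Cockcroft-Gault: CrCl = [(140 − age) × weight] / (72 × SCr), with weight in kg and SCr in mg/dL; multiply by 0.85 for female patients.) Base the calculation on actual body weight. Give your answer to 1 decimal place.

CrCl = (140 − 66) × 119.5 / (72 × 1.29) × 0.85 = 8843.0 / 92.88 × 0.85 ≈ 80.9 mL/min

80.9 mL/min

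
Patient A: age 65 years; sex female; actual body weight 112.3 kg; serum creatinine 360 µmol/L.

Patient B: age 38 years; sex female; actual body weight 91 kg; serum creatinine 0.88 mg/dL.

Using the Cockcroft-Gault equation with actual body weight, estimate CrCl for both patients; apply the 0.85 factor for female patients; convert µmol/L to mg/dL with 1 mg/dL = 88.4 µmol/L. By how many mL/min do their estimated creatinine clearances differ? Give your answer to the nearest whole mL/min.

Patient A: SCr = 360 / 88.4 = 4.072 mg/dL
Patient A: CrCl = (140 − 65) × 112.3 / (72 × 4.072) × 0.85 = 8422.5 / 293.18 × 0.85 ≈ 24.4 mL/min
Patient B: CrCl = (140 − 38) × 91 / (72 × 0.88) × 0.85 = 9282.0 / 63.36 × 0.85 ≈ 124.5 mL/min
|24.4 − 124.5| = 100.1 mL/min

100 mL/min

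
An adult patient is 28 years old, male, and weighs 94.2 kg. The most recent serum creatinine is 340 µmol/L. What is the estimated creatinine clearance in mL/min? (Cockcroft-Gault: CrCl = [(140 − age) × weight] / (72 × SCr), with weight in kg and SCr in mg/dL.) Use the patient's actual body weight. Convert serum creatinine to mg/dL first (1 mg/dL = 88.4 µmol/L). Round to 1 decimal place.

38.1 mL/min

SCr = 340 / 88.4 = 3.846 mg/dL
CrCl = (140 − 28) × 94.2 / (72 × 3.846) = 10550.4 / 276.91 ≈ 38.1 mL/min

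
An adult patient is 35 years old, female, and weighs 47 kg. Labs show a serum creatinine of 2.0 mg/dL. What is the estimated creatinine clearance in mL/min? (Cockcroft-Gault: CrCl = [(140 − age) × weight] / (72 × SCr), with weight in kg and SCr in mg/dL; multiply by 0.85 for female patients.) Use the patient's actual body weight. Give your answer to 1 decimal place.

CrCl = (140 − 35) × 47 / (72 × 2) × 0.85 = 4935.0 / 144.00 × 0.85 ≈ 29.1 mL/min

29.1 mL/min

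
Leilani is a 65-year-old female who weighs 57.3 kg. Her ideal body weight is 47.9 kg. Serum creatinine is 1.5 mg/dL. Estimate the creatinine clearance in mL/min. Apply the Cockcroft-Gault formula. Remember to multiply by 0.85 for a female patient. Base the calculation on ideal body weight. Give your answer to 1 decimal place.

28.3 mL/min

CrCl = (140 − 65) × 47.9 / (72 × 1.5) × 0.85 = 3592.5 / 108.00 × 0.85 ≈ 28.3 mL/min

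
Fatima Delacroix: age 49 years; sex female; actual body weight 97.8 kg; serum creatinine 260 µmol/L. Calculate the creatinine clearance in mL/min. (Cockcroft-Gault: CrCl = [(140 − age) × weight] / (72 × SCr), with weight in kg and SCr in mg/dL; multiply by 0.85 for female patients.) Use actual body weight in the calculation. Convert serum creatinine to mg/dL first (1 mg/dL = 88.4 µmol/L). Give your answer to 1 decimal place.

SCr = 260 / 88.4 = 2.941 mg/dL
CrCl = (140 − 49) × 97.8 / (72 × 2.941) × 0.85 = 8899.8 / 211.75 × 0.85 ≈ 35.7 mL/min

35.7 mL/min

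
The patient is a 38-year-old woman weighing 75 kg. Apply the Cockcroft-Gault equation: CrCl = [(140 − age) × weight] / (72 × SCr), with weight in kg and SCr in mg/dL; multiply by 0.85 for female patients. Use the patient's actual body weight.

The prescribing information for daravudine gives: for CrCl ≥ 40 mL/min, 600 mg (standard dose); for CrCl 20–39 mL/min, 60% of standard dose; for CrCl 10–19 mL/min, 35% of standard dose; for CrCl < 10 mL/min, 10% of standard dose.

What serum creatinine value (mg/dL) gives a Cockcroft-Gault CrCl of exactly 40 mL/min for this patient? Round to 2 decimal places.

2.26 mg/dL

Standard dose requires CrCl ≥ 40 mL/min.
Set (140 − 38) × 75 × 0.85 / (72 × SCr) = 40
SCr = (140 − 38) × 75 × 0.85 / (72 × 40) = 2.258 mg/dL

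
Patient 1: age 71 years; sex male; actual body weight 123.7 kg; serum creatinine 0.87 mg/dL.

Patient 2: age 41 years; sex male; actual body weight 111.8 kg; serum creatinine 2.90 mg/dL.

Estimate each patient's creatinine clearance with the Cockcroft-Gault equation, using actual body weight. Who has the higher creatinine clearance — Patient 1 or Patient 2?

Patient 1: CrCl = (140 − 71) × 123.7 / (72 × 0.87) = 8535.3 / 62.64 ≈ 136.3 mL/min
Patient 2: CrCl = (140 − 41) × 111.8 / (72 × 2.9) = 11068.2 / 208.80 ≈ 53.0 mL/min
136.3 vs 53.0 mL/min → Patient 1 is higher.

Patient 1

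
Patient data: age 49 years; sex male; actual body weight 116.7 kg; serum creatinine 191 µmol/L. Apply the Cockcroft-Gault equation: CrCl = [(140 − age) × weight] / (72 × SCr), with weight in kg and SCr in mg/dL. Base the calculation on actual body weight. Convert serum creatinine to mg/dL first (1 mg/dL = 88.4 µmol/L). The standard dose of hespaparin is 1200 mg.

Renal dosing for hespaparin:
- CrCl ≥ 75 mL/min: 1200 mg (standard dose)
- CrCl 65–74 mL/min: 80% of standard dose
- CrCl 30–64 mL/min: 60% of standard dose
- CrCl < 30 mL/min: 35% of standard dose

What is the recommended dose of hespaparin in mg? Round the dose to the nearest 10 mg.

SCr = 191 / 88.4 = 2.161 mg/dL
CrCl = (140 − 49) × 116.7 / (72 × 2.161) = 10619.7 / 155.59 ≈ 68.3 mL/min
CrCl ≈ 68 mL/min → bracket 65–74 mL/min.
80% of 1200 mg = 960 mg

960 mg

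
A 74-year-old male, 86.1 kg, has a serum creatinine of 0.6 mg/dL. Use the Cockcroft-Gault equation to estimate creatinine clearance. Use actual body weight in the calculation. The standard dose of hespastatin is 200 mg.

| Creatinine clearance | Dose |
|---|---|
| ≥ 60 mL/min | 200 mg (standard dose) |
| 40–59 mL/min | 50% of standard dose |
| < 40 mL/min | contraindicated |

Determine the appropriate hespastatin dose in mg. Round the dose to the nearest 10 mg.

CrCl = (140 − 74) × 86.1 / (72 × 0.6) = 5682.6 / 43.20 ≈ 131.5 mL/min
CrCl ≈ 132 mL/min → bracket ≥ 60 mL/min.
100% of 200 mg = 200 mg

200 mg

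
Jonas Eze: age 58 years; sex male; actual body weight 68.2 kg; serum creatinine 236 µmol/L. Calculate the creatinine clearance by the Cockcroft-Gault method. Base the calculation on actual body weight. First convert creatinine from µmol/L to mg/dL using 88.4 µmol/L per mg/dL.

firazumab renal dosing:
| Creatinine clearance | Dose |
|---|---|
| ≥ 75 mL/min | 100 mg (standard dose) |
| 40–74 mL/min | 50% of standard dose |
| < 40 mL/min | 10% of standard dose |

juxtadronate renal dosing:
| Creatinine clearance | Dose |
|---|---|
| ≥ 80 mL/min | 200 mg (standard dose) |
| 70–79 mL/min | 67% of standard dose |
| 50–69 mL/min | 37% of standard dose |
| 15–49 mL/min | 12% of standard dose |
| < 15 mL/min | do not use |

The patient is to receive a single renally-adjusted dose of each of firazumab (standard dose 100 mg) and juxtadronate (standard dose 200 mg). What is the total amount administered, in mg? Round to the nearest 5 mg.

SCr = 236 / 88.4 = 2.67 mg/dL
CrCl = (140 − 58) × 68.2 / (72 × 2.67) = 5592.4 / 192.24 ≈ 29.1 mL/min
CrCl ≈ 29 mL/min.
firazumab: < 40 mL/min → 10% of 100 mg = 10 mg.
juxtadronate: 15–49 mL/min → 12% of 200 mg = 24 mg.
Total = 10 + 24 = 34 mg.

35 mg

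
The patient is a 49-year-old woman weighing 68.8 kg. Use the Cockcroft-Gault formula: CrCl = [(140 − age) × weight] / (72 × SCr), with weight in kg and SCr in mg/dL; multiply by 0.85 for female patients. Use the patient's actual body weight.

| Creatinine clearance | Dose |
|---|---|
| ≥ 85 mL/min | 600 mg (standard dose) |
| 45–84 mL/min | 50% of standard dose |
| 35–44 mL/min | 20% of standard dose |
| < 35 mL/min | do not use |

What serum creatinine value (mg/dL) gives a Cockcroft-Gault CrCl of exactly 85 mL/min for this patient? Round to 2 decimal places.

Standard dose requires CrCl ≥ 85 mL/min.
Set (140 − 49) × 68.8 × 0.85 / (72 × SCr) = 85
SCr = (140 − 49) × 68.8 × 0.85 / (72 × 85) = 0.870 mg/dL

0.87 mg/dL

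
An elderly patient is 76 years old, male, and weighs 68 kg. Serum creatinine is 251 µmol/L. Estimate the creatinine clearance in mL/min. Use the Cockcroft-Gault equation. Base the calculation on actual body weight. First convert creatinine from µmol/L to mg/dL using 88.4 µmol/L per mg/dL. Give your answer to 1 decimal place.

21.3 mL/min

SCr = 251 / 88.4 = 2.839 mg/dL
CrCl = (140 − 76) × 68 / (72 × 2.839) = 4352.0 / 204.41 ≈ 21.3 mL/min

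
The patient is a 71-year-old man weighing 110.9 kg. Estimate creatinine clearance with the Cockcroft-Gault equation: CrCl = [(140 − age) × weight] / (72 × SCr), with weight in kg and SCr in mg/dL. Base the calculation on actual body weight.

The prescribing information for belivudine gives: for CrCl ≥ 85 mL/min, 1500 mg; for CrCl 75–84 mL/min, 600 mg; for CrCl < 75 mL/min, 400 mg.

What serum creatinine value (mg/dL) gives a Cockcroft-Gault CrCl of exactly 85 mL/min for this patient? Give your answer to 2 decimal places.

1.25 mg/dL

Standard dose requires CrCl ≥ 85 mL/min.
Set (140 − 71) × 110.9 / (72 × SCr) = 85
SCr = (140 − 71) × 110.9 / (72 × 85) = 1.250 mg/dL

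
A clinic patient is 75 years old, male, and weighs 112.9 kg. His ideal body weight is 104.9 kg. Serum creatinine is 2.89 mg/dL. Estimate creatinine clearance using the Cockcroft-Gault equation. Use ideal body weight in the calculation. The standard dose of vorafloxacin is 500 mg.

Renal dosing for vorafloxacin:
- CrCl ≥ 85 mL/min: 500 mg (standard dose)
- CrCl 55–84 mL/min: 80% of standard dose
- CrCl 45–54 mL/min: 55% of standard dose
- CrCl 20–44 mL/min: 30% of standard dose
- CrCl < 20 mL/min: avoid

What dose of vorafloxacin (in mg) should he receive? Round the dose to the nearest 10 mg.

150 mg

CrCl = (140 − 75) × 104.9 / (72 × 2.89) = 6818.5 / 208.08 ≈ 32.8 mL/min
CrCl ≈ 33 mL/min → bracket 20–44 mL/min.
30% of 500 mg = 150 mg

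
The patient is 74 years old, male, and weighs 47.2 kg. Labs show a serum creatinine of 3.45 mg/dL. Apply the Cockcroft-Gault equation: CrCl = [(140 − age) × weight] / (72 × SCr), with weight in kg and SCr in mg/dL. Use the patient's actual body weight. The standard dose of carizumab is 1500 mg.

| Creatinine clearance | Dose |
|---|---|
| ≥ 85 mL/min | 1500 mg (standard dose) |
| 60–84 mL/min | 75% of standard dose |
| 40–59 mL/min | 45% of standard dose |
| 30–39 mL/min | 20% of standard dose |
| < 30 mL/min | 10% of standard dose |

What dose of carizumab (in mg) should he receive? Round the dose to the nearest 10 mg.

150 mg

CrCl = (140 − 74) × 47.2 / (72 × 3.45) = 3115.2 / 248.40 ≈ 12.5 mL/min
CrCl ≈ 13 mL/min → bracket < 30 mL/min.
10% of 1500 mg = 150 mg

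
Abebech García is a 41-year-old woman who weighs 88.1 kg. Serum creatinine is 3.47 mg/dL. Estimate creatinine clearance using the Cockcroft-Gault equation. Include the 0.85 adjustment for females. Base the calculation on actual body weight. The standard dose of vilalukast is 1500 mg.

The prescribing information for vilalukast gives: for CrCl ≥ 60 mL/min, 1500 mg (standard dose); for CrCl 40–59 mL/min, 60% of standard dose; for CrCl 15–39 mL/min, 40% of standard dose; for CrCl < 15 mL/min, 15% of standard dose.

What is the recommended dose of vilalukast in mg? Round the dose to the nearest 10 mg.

CrCl = (140 − 41) × 88.1 / (72 × 3.47) × 0.85 = 8721.9 / 249.84 × 0.85 ≈ 29.7 mL/min
CrCl ≈ 30 mL/min → bracket 15–39 mL/min.
40% of 1500 mg = 600 mg

600 mg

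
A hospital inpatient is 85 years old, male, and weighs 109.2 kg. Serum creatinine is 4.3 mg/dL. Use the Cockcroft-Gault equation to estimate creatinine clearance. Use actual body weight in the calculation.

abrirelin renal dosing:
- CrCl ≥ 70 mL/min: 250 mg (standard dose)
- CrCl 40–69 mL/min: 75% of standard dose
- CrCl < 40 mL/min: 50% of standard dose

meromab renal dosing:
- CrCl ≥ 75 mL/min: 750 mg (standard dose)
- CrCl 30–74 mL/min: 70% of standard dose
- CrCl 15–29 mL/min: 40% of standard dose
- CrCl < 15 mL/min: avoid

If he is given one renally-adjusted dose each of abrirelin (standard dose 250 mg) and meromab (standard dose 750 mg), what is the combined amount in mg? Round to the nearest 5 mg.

425 mg

CrCl = (140 − 85) × 109.2 / (72 × 4.3) = 6006.0 / 309.60 ≈ 19.4 mL/min
CrCl ≈ 19 mL/min.
abrirelin: < 40 mL/min → 50% of 250 mg = 125 mg.
meromab: 15–29 mL/min → 40% of 750 mg = 300 mg.
Total = 125 + 300 = 425 mg.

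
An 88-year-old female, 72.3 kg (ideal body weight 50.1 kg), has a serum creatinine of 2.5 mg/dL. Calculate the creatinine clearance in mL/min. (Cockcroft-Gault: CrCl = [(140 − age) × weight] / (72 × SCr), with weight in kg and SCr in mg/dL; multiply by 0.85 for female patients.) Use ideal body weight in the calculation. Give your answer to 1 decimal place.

CrCl = (140 − 88) × 50.1 / (72 × 2.5) × 0.85 = 2605.2 / 180.00 × 0.85 ≈ 12.3 mL/min

12.3 mL/min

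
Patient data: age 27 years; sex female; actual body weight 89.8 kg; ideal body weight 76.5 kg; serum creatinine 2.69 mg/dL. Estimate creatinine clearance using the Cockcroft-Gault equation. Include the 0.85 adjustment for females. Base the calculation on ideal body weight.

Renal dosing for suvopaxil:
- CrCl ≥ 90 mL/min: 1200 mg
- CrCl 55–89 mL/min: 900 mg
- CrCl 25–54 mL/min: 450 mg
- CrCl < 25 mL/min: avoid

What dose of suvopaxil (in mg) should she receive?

450 mg

CrCl = (140 − 27) × 76.5 / (72 × 2.69) × 0.85 = 8644.5 / 193.68 × 0.85 ≈ 37.9 mL/min
CrCl ≈ 38 mL/min → bracket 25–54 mL/min.
Dose for this bracket: 450 mg.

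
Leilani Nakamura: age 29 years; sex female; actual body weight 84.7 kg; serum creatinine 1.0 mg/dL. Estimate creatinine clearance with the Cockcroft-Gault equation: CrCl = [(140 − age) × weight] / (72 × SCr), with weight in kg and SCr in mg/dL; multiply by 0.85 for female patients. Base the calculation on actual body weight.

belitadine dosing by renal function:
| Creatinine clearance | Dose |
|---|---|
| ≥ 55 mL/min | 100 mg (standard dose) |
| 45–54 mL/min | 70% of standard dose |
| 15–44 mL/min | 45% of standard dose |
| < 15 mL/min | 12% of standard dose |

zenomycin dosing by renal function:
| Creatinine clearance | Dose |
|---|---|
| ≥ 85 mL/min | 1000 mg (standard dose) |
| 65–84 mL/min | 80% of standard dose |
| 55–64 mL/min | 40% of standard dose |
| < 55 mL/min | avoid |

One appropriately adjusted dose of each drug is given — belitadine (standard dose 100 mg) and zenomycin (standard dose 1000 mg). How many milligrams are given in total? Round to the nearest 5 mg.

1100 mg

CrCl = (140 − 29) × 84.7 / (72 × 1) × 0.85 = 9401.7 / 72.00 × 0.85 ≈ 111.0 mL/min
CrCl ≈ 111 mL/min.
belitadine: ≥ 55 mL/min → 100% of 100 mg = 100 mg.
zenomycin: ≥ 85 mL/min → 100% of 1000 mg = 1000 mg.
Total = 100 + 1000 = 1100 mg.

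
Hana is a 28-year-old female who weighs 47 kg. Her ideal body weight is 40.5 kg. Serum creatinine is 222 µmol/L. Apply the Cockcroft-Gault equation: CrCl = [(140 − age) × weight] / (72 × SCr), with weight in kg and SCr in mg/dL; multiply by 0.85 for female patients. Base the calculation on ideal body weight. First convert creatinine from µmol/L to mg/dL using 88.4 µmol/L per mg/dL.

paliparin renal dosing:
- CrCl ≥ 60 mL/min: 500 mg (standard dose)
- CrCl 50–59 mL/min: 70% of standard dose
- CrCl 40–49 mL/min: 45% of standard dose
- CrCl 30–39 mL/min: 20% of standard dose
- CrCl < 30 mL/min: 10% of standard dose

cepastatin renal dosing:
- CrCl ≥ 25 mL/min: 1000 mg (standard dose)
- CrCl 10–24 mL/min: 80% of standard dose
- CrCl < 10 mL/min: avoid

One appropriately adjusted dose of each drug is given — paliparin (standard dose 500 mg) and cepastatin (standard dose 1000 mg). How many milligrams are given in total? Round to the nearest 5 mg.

SCr = 222 / 88.4 = 2.511 mg/dL
CrCl = (140 − 28) × 40.5 / (72 × 2.511) × 0.85 = 4536.0 / 180.79 × 0.85 ≈ 21.3 mL/min
CrCl ≈ 21 mL/min.
paliparin: < 30 mL/min → 10% of 500 mg = 50 mg.
cepastatin: 10–24 mL/min → 80% of 1000 mg = 800 mg.
Total = 50 + 800 = 850 mg.

850 mg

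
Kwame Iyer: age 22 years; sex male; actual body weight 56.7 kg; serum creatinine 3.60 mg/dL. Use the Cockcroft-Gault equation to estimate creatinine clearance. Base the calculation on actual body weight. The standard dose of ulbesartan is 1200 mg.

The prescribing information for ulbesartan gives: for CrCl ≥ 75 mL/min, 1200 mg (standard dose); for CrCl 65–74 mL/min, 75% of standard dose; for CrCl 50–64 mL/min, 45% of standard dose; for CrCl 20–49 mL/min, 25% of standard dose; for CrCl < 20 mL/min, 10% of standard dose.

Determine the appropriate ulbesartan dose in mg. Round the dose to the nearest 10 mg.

CrCl = (140 − 22) × 56.7 / (72 × 3.6) = 6690.6 / 259.20 ≈ 25.8 mL/min
CrCl ≈ 26 mL/min → bracket 20–49 mL/min.
25% of 1200 mg = 300 mg

300 mg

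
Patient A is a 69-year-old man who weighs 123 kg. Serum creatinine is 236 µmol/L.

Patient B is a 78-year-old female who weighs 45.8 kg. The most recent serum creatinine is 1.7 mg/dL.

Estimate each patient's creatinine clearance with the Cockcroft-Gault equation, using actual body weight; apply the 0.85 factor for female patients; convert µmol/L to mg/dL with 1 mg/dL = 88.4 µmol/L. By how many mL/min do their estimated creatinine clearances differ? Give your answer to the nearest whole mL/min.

26 mL/min

Patient A: SCr = 236 / 88.4 = 2.67 mg/dL
Patient A: CrCl = (140 − 69) × 123 / (72 × 2.67) = 8733.0 / 192.24 ≈ 45.4 mL/min
Patient B: CrCl = (140 − 78) × 45.8 / (72 × 1.7) × 0.85 = 2839.6 / 122.40 × 0.85 ≈ 19.7 mL/min
|45.4 − 19.7| = 25.7 mL/min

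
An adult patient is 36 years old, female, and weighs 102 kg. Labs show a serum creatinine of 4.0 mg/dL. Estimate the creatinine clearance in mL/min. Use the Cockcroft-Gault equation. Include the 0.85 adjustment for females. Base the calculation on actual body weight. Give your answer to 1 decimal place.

31.3 mL/min

CrCl = (140 − 36) × 102 / (72 × 4) × 0.85 = 10608.0 / 288.00 × 0.85 ≈ 31.3 mL/min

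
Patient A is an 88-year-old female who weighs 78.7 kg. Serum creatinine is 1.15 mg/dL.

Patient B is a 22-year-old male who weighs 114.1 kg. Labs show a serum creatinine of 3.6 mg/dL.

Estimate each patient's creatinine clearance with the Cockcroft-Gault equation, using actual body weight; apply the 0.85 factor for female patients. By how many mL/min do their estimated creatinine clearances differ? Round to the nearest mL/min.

Patient A: CrCl = (140 − 88) × 78.7 / (72 × 1.15) × 0.85 = 4092.4 / 82.80 × 0.85 ≈ 42.0 mL/min
Patient B: CrCl = (140 − 22) × 114.1 / (72 × 3.6) = 13463.8 / 259.20 ≈ 51.9 mL/min
|42.0 − 51.9| = 9.9 mL/min

10 mL/min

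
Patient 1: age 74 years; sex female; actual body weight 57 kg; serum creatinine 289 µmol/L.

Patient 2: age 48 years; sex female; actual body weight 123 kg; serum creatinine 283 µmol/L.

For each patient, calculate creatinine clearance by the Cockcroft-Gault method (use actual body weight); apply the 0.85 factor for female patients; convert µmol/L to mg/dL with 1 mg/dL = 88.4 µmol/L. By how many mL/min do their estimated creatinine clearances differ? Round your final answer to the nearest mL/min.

28 mL/min

Patient 1: SCr = 289 / 88.4 = 3.269 mg/dL
Patient 1: CrCl = (140 − 74) × 57 / (72 × 3.269) × 0.85 = 3762.0 / 235.37 × 0.85 ≈ 13.6 mL/min
Patient 2: SCr = 283 / 88.4 = 3.201 mg/dL
Patient 2: CrCl = (140 − 48) × 123 / (72 × 3.201) × 0.85 = 11316.0 / 230.47 × 0.85 ≈ 41.7 mL/min
|13.6 − 41.7| = 28.1 mL/min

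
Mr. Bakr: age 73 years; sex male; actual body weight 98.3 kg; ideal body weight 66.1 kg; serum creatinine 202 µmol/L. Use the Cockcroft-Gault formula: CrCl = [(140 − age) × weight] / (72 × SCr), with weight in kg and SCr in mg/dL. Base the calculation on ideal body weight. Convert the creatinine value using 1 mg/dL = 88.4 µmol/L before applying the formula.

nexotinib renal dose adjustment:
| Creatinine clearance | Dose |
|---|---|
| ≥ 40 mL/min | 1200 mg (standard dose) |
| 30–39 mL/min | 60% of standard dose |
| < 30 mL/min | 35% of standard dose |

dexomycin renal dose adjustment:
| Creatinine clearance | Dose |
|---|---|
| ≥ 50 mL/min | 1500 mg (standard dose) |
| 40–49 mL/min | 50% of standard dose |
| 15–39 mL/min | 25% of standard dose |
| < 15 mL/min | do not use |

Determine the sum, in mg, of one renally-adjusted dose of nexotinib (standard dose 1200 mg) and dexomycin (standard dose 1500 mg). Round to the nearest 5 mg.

SCr = 202 / 88.4 = 2.285 mg/dL
CrCl = (140 − 73) × 66.1 / (72 × 2.285) = 4428.7 / 164.52 ≈ 26.9 mL/min
CrCl ≈ 27 mL/min.
nexotinib: < 30 mL/min → 35% of 1200 mg = 420 mg.
dexomycin: 15–39 mL/min → 25% of 1500 mg = 375 mg.
Total = 420 + 375 = 795 mg.

795 mg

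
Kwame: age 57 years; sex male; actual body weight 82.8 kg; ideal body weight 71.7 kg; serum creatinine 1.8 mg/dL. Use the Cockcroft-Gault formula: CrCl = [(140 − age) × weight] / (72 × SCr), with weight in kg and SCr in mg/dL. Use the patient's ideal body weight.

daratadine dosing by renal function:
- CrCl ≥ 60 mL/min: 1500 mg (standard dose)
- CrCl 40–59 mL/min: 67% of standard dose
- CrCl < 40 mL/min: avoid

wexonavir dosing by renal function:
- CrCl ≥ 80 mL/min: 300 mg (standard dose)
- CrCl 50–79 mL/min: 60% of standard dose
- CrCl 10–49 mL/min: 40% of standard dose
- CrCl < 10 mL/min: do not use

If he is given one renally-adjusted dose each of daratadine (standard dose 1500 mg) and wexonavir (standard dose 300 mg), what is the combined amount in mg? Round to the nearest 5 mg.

1125 mg

CrCl = (140 − 57) × 71.7 / (72 × 1.8) = 5951.1 / 129.60 ≈ 45.9 mL/min
CrCl ≈ 46 mL/min.
daratadine: 40–59 mL/min → 67% of 1500 mg = 1005 mg.
wexonavir: 10–49 mL/min → 40% of 300 mg = 120 mg.
Total = 1005 + 120 = 1125 mg.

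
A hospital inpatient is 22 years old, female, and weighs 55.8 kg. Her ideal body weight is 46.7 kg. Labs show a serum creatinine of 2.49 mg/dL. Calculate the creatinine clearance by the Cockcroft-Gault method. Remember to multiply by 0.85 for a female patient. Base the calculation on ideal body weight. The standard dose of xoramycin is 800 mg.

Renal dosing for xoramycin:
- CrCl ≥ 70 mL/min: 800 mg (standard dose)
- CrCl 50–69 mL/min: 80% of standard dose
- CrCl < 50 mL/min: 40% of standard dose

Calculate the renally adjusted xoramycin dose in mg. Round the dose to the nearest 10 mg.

CrCl = (140 − 22) × 46.7 / (72 × 2.49) × 0.85 = 5510.6 / 179.28 × 0.85 ≈ 26.1 mL/min
CrCl ≈ 26 mL/min → bracket < 50 mL/min.
40% of 800 mg = 320 mg

320 mg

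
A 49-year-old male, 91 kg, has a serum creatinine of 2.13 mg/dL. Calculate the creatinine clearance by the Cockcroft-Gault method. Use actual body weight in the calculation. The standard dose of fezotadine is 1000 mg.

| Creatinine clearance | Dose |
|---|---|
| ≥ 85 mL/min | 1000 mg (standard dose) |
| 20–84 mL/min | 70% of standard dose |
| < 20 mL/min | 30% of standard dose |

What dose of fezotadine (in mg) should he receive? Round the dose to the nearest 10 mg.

700 mg

CrCl = (140 − 49) × 91 / (72 × 2.13) = 8281.0 / 153.36 ≈ 54.0 mL/min
CrCl ≈ 54 mL/min → bracket 20–84 mL/min.
70% of 1000 mg = 700 mg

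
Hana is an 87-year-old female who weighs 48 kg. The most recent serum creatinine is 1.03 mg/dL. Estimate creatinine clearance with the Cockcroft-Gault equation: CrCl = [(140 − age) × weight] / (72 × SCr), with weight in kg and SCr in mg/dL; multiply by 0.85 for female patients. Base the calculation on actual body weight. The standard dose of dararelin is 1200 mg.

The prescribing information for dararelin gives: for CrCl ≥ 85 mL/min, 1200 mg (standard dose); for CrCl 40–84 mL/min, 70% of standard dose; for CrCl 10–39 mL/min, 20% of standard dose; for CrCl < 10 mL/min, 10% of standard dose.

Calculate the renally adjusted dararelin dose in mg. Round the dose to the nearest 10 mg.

CrCl = (140 − 87) × 48 / (72 × 1.03) × 0.85 = 2544.0 / 74.16 × 0.85 ≈ 29.2 mL/min
CrCl ≈ 29 mL/min → bracket 10–39 mL/min.
20% of 1200 mg = 240 mg

240 mg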